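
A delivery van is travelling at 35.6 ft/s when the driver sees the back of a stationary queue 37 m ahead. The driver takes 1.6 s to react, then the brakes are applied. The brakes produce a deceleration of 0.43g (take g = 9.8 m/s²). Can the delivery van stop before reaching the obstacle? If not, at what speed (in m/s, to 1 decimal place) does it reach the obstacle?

Yes — it stops about 5.7 m short of the obstacle, so it never reaches it

35.6 ft/s × 0.3048 = 10.8509 m/s.
a = 0.43 × 9.8 = 4.214 m/s².
Reaction distance = 10.8509 × 1.6 = 17.361 m.
Braking distance = v²/(2a) = 117.742 / 8.428 = 13.970 m.
Total stopping distance = 17.361 + 13.970 = 31.331 m, vs 37 m available — it stops with 37 − 31.331 = 5.669 m to spare.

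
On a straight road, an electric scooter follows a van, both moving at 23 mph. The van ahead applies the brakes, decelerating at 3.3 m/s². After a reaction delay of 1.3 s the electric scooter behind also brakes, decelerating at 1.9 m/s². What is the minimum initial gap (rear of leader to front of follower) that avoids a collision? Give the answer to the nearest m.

23 mph × 0.44704 = 10.2819 m/s.
Leader travels v²/(2a_L) = 105.717 / 6.600 = 16.018 m before stopping.
Follower covers v·t_r = 10.2819 × 1.3 = 13.366 m while reacting, then v²/(2a_F) = 105.717 / 3.800 = 27.820 m while braking, for a total of 13.366 + 27.820 = 41.186 m.
Since a_F ≤ a_L and the follower starts braking later, the follower is never slower than the leader, so the closest approach is when both have stopped.
Minimum gap = 41.186 − 16.018 = 25.168 m.

Minimum gap ≈ 25 m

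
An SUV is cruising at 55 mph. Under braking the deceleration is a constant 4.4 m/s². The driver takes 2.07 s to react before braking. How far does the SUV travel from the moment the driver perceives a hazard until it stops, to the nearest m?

55 mph × 0.44704 = 24.5872 m/s.
Reaction distance = v·t_r = 24.5872 × 2.07 = 50.896 m.
Braking distance = v²/(2a) = 24.5872² / (2 × 4.400) = 604.530 / 8.800 = 68.697 m.
Total = 50.896 + 68.697 = 119.593 m.

Total stopping distance ≈ 120 m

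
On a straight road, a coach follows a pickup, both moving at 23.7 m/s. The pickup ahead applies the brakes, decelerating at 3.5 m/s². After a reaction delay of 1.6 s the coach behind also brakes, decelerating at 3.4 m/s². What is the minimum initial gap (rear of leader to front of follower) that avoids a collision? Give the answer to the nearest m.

Leader travels v²/(2a_L) = 561.690 / 7.000 = 80.241 m before stopping.
Follower covers v·t_r = 23.7000 × 1.6 = 37.920 m while reacting, then v²/(2a_F) = 561.690 / 6.800 = 82.601 m while braking, for a total of 37.920 + 82.601 = 120.521 m.
Since a_F ≤ a_L and the follower starts braking later, the follower is never slower than the leader, so the closest approach is when both have stopped.
Minimum gap = 120.521 − 80.241 = 40.280 m.

Minimum gap ≈ 40 m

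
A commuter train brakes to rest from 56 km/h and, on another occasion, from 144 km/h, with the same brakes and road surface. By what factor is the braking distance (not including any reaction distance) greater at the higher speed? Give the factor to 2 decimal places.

Braking distance d = v²/(2a), so with a fixed, d ∝ v².
Factor = (144/56)² = 2.5714² = 6.6121.

Factor ≈ 6.61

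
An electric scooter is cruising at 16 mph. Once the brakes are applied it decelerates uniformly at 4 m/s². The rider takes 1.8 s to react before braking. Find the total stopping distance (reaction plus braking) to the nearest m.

Total stopping distance ≈ 19 m

16 mph × 0.44704 = 7.1526 m/s.
Reaction distance = v·t_r = 7.1526 × 1.8 = 12.875 m.
Braking distance = v²/(2a) = 7.1526² / (2 × 4.000) = 51.160 / 8.000 = 6.395 m.
Total = 12.875 + 6.395 = 19.270 m.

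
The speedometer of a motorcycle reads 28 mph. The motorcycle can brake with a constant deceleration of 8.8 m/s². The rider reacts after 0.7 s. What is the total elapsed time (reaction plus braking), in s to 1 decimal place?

28 mph × 0.44704 = 12.5171 m/s.
Braking time = v/a = 12.5171 / 8.800 = 1.422 s.
Total = 0.7 + 1.422 = 2.122 s.

Total time ≈ 2.1 s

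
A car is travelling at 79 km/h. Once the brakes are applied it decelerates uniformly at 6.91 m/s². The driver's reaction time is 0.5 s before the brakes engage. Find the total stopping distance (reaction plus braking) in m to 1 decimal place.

Total stopping distance ≈ 45.8 m

79 km/h ÷ 3.6 = 21.9444 m/s.
Reaction distance = v·t_r = 21.9444 × 0.5 = 10.972 m.
Braking distance = v²/(2a) = 21.9444² / (2 × 6.910) = 481.557 / 13.820 = 34.845 m.
Total = 10.972 + 34.845 = 45.817 m.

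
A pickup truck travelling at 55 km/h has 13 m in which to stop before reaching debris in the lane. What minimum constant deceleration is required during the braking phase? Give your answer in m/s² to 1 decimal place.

55 km/h ÷ 3.6 = 15.2778 m/s.
v² = 2a·d ⇒ a = v²/(2d) = 15.2778² / (2 × 13.000) = 233.411 / 26.000 = 8.9773 m/s².

Required deceleration ≈ 9.0 m/s²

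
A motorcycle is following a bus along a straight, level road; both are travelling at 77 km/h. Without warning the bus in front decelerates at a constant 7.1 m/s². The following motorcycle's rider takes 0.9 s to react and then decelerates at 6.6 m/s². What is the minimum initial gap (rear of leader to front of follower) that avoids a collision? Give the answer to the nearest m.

77 km/h ÷ 3.6 = 21.3889 m/s.
Leader travels v²/(2a_L) = 457.485 / 14.200 = 32.217 m before stopping.
Follower covers v·t_r = 21.3889 × 0.9 = 19.250 m while reacting, then v²/(2a_F) = 457.485 / 13.200 = 34.658 m while braking, for a total of 19.250 + 34.658 = 53.908 m.
Since a_F ≤ a_L and the follower starts braking later, the follower is never slower than the leader, so the closest approach is when both have stopped.
Minimum gap = 53.908 − 32.217 = 21.691 m.

Minimum gap ≈ 22 m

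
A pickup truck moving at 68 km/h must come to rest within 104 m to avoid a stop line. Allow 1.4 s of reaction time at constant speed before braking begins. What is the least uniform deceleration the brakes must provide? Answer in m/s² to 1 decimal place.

Required deceleration ≈ 2.3 m/s²

68 km/h ÷ 3.6 = 18.8889 m/s.
Distance covered during reaction = 18.8889 × 1.4 = 26.444 m.
Distance available for braking: 104 − 26.444 = 77.556 m.
v² = 2a·d ⇒ a = v²/(2d) = 18.8889² / (2 × 77.556) = 356.791 / 155.112 = 2.3002 m/s².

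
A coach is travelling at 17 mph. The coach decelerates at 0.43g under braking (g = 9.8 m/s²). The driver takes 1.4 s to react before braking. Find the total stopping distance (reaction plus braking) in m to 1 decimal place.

Total stopping distance ≈ 17.5 m

17 mph × 0.44704 = 7.5997 m/s.
a = 0.43 × 9.8 = 4.214 m/s².
Reaction distance = v·t_r = 7.5997 × 1.4 = 10.640 m.
Braking distance = v²/(2a) = 7.5997² / (2 × 4.214) = 57.755 / 8.428 = 6.853 m.
Total = 10.640 + 6.853 = 17.493 m.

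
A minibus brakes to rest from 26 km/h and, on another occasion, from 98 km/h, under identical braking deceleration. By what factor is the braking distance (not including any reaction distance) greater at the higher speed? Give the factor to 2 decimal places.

Factor ≈ 14.21

Braking distance d = v²/(2a), so with a fixed, d ∝ v².
Factor = (98/26)² = 3.7692² = 14.2069.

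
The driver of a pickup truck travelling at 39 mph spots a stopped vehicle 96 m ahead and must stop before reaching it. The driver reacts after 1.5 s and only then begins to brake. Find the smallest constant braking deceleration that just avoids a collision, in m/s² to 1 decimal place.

39 mph × 0.44704 = 17.4346 m/s.
Distance covered during reaction = 17.4346 × 1.5 = 26.152 m.
Distance available for braking: 96 − 26.152 = 69.848 m.
v² = 2a·d ⇒ a = v²/(2d) = 17.4346² / (2 × 69.848) = 303.965 / 139.696 = 2.1759 m/s².

Required deceleration ≈ 2.2 m/s²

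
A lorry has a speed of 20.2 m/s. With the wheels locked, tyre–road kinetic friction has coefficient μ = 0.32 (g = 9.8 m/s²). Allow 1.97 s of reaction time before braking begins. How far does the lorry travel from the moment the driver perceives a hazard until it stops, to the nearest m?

a = μg = 0.32 × 9.8 = 3.136 m/s².
Reaction distance = v·t_r = 20.2000 × 1.97 = 39.794 m.
Braking distance = v²/(2a) = 20.2000² / (2 × 3.136) = 408.040 / 6.272 = 65.057 m.
Total = 39.794 + 65.057 = 104.851 m.

Total stopping distance ≈ 105 m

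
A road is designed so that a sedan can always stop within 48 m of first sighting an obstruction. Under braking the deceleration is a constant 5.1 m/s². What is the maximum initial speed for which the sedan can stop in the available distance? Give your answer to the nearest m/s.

Maximum speed ≈ 22 m/s

v²/(2a) = d ⇒ v = √(2 × 5.100 × 48) = √489.60 = 22.1269 m/s.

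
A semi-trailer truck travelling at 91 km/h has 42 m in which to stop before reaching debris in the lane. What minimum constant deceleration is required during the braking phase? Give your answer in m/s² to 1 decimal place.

Required deceleration ≈ 7.6 m/s²

91 km/h ÷ 3.6 = 25.2778 m/s.
v² = 2a·d ⇒ a = v²/(2d) = 25.2778² / (2 × 42.000) = 638.967 / 84.000 = 7.6067 m/s².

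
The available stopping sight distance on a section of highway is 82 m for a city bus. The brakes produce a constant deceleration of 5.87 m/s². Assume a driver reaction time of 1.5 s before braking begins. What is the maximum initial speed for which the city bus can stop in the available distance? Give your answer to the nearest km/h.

Maximum speed ≈ 84 km/h

Stopping distance: v·t_r + v²/(2a) = 82 with t_r = 1.5 s and a = 5.870 m/s².
So v² + 17.610 v − 962.68 = 0.
Positive root: v = −a·t_r + √((a·t_r)² + 2a·d) = −8.805 + √(77.528 + 962.68) = 23.4473 m/s.
23.4473 m/s × 3.6 = 84.410 km/h.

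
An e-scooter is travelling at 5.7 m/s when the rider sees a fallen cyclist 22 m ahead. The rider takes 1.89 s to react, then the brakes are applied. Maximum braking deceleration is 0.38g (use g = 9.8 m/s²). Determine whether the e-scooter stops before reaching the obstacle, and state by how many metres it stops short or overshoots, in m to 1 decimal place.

a = 0.38 × 9.8 = 3.724 m/s².
Reaction distance = 5.7000 × 1.89 = 10.773 m.
Braking distance = v²/(2a) = 32.490 / 7.448 = 4.362 m.
Total stopping distance = 10.773 + 4.362 = 15.135 m, vs 22 m available — it stops with 22 − 15.135 = 6.865 m to spare.

Yes — it stops 6.9 m short of the obstacle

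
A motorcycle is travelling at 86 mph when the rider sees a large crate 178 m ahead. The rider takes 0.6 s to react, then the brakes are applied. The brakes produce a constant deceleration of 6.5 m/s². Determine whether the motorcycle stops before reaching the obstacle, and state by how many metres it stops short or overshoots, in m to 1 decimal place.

Yes — it stops 41.2 m short of the obstacle

86 mph × 0.44704 = 38.4454 m/s.
Reaction distance = 38.4454 × 0.6 = 23.067 m.
Braking distance = v²/(2a) = 1478.049 / 13.000 = 113.696 m.
Total stopping distance = 23.067 + 113.696 = 136.763 m, vs 178 m available — it stops with 178 − 136.763 = 41.237 m to spare.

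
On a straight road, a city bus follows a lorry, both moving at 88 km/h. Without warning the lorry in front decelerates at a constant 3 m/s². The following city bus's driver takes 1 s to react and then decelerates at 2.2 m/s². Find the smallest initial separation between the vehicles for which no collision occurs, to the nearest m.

88 km/h ÷ 3.6 = 24.4444 m/s.
Leader travels v²/(2a_L) = 597.529 / 6.000 = 99.588 m before stopping.
Follower covers v·t_r = 24.4444 × 1 = 24.444 m while reacting, then v²/(2a_F) = 597.529 / 4.400 = 135.802 m while braking, for a total of 24.444 + 135.802 = 160.246 m.
Since a_F ≤ a_L and the follower starts braking later, the follower is never slower than the leader, so the closest approach is when both have stopped.
Minimum gap = 160.246 − 99.588 = 60.658 m.

Minimum gap ≈ 61 m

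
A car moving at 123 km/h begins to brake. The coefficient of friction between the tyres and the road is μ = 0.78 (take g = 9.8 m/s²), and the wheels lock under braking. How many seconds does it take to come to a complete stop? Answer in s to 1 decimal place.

123 km/h ÷ 3.6 = 34.1667 m/s.
a = μg = 0.78 × 9.8 = 7.644 m/s².
Braking time = v/a = 34.1667 / 7.644 = 4.470 s.

Braking time ≈ 4.5 s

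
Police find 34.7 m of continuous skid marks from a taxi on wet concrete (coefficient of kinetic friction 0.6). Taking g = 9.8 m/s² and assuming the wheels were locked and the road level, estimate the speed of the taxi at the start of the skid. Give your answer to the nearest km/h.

Deceleration a = μg = 0.6 × 9.8 = 5.880 m/s².
v = √(2a·d) = √(2 × 5.880 × 34.7) = √408.072 = 20.2008 m/s.
= 20.2008 × 3.6 = 72.723 km/h.

Initial speed ≈ 73 km/h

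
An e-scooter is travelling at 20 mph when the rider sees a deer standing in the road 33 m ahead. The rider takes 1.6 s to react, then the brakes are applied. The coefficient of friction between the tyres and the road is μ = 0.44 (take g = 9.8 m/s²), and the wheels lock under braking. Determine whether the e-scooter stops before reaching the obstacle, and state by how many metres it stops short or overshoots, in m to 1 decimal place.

Yes — it stops 9.4 m short of the obstacle

20 mph × 0.44704 = 8.9408 m/s.
a = μg = 0.44 × 9.8 = 4.312 m/s².
Reaction distance = 8.9408 × 1.6 = 14.305 m.
Braking distance = v²/(2a) = 79.938 / 8.624 = 9.269 m.
Total stopping distance = 14.305 + 9.269 = 23.574 m, vs 33 m available — it stops with 33 − 23.574 = 9.426 m to spare.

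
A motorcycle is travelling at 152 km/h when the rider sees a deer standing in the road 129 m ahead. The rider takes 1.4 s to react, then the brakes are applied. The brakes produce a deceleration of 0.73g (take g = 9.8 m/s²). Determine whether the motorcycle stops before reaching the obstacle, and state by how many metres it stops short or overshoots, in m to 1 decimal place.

152 km/h ÷ 3.6 = 42.2222 m/s.
a = 0.73 × 9.8 = 7.154 m/s².
Reaction distance = 42.2222 × 1.4 = 59.111 m.
Braking distance = v²/(2a) = 1782.714 / 14.308 = 124.596 m.
Total stopping distance = 59.111 + 124.596 = 183.707 m, vs 129 m available — it cannot stop in time and overshoots by 183.707 − 129 = 54.707 m.

No — it overshoots by 54.7 m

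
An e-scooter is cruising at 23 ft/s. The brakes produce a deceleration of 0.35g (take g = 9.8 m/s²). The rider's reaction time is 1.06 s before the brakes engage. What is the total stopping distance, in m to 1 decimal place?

23 ft/s × 0.3048 = 7.0104 m/s.
a = 0.35 × 9.8 = 3.430 m/s².
Reaction distance = v·t_r = 7.0104 × 1.06 = 7.431 m.
Braking distance = v²/(2a) = 7.0104² / (2 × 3.430) = 49.146 / 6.860 = 7.164 m.
Total = 7.431 + 7.164 = 14.595 m.

Total stopping distance ≈ 14.6 m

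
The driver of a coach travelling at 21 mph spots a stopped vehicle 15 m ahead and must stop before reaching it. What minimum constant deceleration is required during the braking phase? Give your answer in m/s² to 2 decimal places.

21 mph × 0.44704 = 9.3878 m/s.
v² = 2a·d ⇒ a = v²/(2d) = 9.3878² / (2 × 15.000) = 88.131 / 30.000 = 2.9377 m/s².

Required deceleration ≈ 2.94 m/s²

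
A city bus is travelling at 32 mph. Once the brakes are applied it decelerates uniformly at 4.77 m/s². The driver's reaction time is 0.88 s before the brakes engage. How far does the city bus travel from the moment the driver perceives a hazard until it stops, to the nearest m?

Total stopping distance ≈ 34 m

32 mph × 0.44704 = 14.3053 m/s.
Reaction distance = v·t_r = 14.3053 × 0.88 = 12.589 m.
Braking distance = v²/(2a) = 14.3053² / (2 × 4.770) = 204.642 / 9.540 = 21.451 m.
Total = 12.589 + 21.451 = 34.040 m.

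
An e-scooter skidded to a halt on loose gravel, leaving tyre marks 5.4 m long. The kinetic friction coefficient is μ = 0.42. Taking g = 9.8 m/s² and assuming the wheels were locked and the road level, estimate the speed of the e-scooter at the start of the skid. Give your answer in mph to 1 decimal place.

Initial speed ≈ 14.9 mph

Deceleration a = μg = 0.42 × 9.8 = 4.116 m/s².
v = √(2a·d) = √(2 × 4.116 × 5.4) = √44.453 = 6.6673 m/s.
= 6.6673 ÷ 0.44704 = 14.914 mph.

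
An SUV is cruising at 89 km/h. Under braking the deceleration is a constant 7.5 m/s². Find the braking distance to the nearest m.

89 km/h ÷ 3.6 = 24.7222 m/s.
Braking distance = v²/(2a) = 24.7222² / (2 × 7.500) = 611.187 / 15.000 = 40.746 m.

Braking distance ≈ 41 m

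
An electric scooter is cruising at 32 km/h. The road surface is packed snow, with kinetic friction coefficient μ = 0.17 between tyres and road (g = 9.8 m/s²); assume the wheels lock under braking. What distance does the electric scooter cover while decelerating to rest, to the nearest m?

Braking distance ≈ 24 m

32 km/h ÷ 3.6 = 8.8889 m/s.
a = μg = 0.17 × 9.8 = 1.666 m/s².
Braking distance = v²/(2a) = 8.8889² / (2 × 1.666) = 79.013 / 3.332 = 23.713 m.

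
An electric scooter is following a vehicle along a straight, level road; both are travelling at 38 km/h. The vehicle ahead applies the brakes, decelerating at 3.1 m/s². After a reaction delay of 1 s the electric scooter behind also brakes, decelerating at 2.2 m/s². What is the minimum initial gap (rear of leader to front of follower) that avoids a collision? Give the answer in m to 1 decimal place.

Minimum gap ≈ 17.9 m

38 km/h ÷ 3.6 = 10.5556 m/s.
Leader travels v²/(2a_L) = 111.421 / 6.200 = 17.971 m before stopping.
Follower covers v·t_r = 10.5556 × 1 = 10.556 m while reacting, then v²/(2a_F) = 111.421 / 4.400 = 25.323 m while braking, for a total of 10.556 + 25.323 = 35.879 m.
Since a_F ≤ a_L and the follower starts braking later, the follower is never slower than the leader, so the closest approach is when both have stopped.
Minimum gap = 35.879 − 17.971 = 17.908 m.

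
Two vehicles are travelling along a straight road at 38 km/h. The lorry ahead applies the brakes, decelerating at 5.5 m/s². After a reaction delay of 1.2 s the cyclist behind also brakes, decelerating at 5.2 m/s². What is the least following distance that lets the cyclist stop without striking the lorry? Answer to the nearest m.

38 km/h ÷ 3.6 = 10.5556 m/s.
Leader travels v²/(2a_L) = 111.421 / 11.000 = 10.129 m before stopping.
Follower covers v·t_r = 10.5556 × 1.2 = 12.667 m while reacting, then v²/(2a_F) = 111.421 / 10.400 = 10.714 m while braking, for a total of 12.667 + 10.714 = 23.381 m.
Since a_F ≤ a_L and the follower starts braking later, the follower is never slower than the leader, so the closest approach is when both have stopped.
Minimum gap = 23.381 − 10.129 = 13.252 m.

Minimum gap ≈ 13 m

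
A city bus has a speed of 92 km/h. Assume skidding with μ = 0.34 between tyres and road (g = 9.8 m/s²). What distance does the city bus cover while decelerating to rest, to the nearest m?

92 km/h ÷ 3.6 = 25.5556 m/s.
a = μg = 0.34 × 9.8 = 3.332 m/s².
Braking distance = v²/(2a) = 25.5556² / (2 × 3.332) = 653.089 / 6.664 = 98.003 m.

Braking distance ≈ 98 m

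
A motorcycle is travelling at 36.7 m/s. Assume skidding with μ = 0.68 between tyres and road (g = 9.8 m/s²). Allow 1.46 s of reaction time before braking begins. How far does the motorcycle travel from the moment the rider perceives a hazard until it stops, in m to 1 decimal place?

a = μg = 0.68 × 9.8 = 6.664 m/s².
Reaction distance = v·t_r = 36.7000 × 1.46 = 53.582 m.
Braking distance = v²/(2a) = 36.7000² / (2 × 6.664) = 1346.890 / 13.328 = 101.057 m.
Total = 53.582 + 101.057 = 154.639 m.

Total stopping distance ≈ 154.6 m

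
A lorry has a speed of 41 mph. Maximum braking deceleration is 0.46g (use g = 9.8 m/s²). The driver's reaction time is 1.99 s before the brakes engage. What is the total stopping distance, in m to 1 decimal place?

Total stopping distance ≈ 73.7 m

41 mph × 0.44704 = 18.3286 m/s.
a = 0.46 × 9.8 = 4.508 m/s².
Reaction distance = v·t_r = 18.3286 × 1.99 = 36.474 m.
Braking distance = v²/(2a) = 18.3286² / (2 × 4.508) = 335.938 / 9.016 = 37.260 m.
Total = 36.474 + 37.260 = 73.734 m.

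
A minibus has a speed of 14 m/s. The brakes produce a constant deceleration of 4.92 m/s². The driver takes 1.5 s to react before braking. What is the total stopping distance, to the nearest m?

Reaction distance = v·t_r = 14.0000 × 1.5 = 21.000 m.
Braking distance = v²/(2a) = 14.0000² / (2 × 4.920) = 196.000 / 9.840 = 19.919 m.
Total = 21.000 + 19.919 = 40.919 m.

Total stopping distance ≈ 41 m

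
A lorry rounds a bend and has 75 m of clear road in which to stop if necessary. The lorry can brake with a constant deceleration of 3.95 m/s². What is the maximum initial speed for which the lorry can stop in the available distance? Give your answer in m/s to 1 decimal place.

v²/(2a) = d ⇒ v = √(2 × 3.950 × 75) = √592.50 = 24.3413 m/s.

Maximum speed ≈ 24.3 m/s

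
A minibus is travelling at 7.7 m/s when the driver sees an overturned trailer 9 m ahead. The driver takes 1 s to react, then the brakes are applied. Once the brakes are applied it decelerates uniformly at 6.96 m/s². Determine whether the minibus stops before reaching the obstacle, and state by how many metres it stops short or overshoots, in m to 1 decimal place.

Reaction distance = 7.7000 × 1 = 7.700 m.
Braking distance = v²/(2a) = 59.290 / 13.920 = 4.259 m.
Total stopping distance = 7.700 + 4.259 = 11.959 m, vs 9 m available — it cannot stop in time and overshoots by 11.959 − 9 = 2.959 m.

No — it overshoots by 3.0 m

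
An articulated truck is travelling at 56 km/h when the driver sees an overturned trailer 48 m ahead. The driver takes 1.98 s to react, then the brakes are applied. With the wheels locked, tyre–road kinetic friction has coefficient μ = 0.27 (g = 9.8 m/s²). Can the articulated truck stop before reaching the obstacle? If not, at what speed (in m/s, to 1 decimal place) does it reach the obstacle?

No — it strikes the obstacle at 12.3 m/s

56 km/h ÷ 3.6 = 15.5556 m/s.
a = μg = 0.27 × 9.8 = 2.646 m/s².
Reaction distance = 15.5556 × 1.98 = 30.800 m.
Braking distance needed to stop: v²/(2a) = 241.977 / 5.292 = 45.725 m, so total needed = 30.800 + 45.725 = 76.525 m > 48 m — it cannot stop.
Distance remaining when braking begins: 48 − 30.800 = 17.200 m.
v² = v₀² − 2a·d = 241.977 − 2 × 2.646 × 17.200 = 150.955 m²/s².
v = √150.955 = 12.286 m/s.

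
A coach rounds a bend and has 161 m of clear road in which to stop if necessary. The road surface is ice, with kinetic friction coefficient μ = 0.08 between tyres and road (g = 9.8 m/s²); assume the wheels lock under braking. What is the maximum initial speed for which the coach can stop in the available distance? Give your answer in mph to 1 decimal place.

Maximum speed ≈ 35.5 mph

a = μg = 0.08 × 9.8 = 0.784 m/s².
v²/(2a) = d ⇒ v = √(2 × 0.784 × 161) = √252.45 = 15.8887 m/s.
15.8887 m/s ÷ 0.44704 = 35.542 mph.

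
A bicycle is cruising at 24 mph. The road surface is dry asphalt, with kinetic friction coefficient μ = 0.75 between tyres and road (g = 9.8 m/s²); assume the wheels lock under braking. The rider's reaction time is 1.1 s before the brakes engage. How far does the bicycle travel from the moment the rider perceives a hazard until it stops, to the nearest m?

Total stopping distance ≈ 20 m

24 mph × 0.44704 = 10.7290 m/s.
a = μg = 0.75 × 9.8 = 7.350 m/s².
Reaction distance = v·t_r = 10.7290 × 1.1 = 11.802 m.
Braking distance = v²/(2a) = 10.7290² / (2 × 7.350) = 115.111 / 14.700 = 7.831 m.
Total = 11.802 + 7.831 = 19.633 m.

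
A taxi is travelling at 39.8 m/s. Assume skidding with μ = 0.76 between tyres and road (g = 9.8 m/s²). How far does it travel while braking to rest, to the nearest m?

a = μg = 0.76 × 9.8 = 7.448 m/s².
Braking distance = v²/(2a) = 39.8000² / (2 × 7.448) = 1584.040 / 14.896 = 106.340 m.

Braking distance ≈ 106 m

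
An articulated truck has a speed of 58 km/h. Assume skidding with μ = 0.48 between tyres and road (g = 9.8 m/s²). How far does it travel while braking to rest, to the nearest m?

58 km/h ÷ 3.6 = 16.1111 m/s.
a = μg = 0.48 × 9.8 = 4.704 m/s².
Braking distance = v²/(2a) = 16.1111² / (2 × 4.704) = 259.568 / 9.408 = 27.590 m.

Braking distance ≈ 28 m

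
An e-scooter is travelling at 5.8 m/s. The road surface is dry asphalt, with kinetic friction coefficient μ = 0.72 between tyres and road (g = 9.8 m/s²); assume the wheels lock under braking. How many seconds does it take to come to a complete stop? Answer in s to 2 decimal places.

Braking time ≈ 0.82 s

a = μg = 0.72 × 9.8 = 7.056 m/s².
Braking time = v/a = 5.8000 / 7.056 = 0.822 s.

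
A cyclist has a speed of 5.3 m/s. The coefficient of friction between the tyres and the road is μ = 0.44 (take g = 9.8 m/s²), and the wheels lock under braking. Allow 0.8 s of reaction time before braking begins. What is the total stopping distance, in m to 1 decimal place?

a = μg = 0.44 × 9.8 = 4.312 m/s².
Reaction distance = v·t_r = 5.3000 × 0.8 = 4.240 m.
Braking distance = v²/(2a) = 5.3000² / (2 × 4.312) = 28.090 / 8.624 = 3.257 m.
Total = 4.240 + 3.257 = 7.497 m.

Total stopping distance ≈ 7.5 m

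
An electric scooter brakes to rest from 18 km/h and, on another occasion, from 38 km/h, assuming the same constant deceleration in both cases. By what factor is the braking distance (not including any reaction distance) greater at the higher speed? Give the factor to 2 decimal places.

Factor ≈ 4.46

Braking distance d = v²/(2a), so with a fixed, d ∝ v².
Factor = (38/18)² = 2.1111² = 4.4567.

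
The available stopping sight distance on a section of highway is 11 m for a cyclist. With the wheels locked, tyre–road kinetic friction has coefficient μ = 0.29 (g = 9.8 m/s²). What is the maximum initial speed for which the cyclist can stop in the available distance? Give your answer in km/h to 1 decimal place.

a = μg = 0.29 × 9.8 = 2.842 m/s².
v²/(2a) = d ⇒ v = √(2 × 2.842 × 11) = √62.52 = 7.9070 m/s.
7.9070 m/s × 3.6 = 28.465 km/h.

Maximum speed ≈ 28.5 km/h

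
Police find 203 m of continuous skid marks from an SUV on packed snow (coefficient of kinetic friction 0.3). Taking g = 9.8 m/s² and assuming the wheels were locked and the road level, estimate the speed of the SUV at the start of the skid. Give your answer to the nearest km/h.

Deceleration a = μg = 0.3 × 9.8 = 2.940 m/s².
v = √(2a·d) = √(2 × 2.940 × 203) = √1193.640 = 34.5491 m/s.
= 34.5491 × 3.6 = 124.377 km/h.

Initial speed ≈ 124 km/h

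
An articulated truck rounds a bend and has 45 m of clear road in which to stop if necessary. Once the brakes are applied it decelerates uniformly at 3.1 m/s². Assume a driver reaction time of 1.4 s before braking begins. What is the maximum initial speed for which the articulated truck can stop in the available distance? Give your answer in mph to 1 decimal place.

Stopping distance: v·t_r + v²/(2a) = 45 with t_r = 1.4 s and a = 3.100 m/s².
So v² + 8.680 v − 279.00 = 0.
Positive root: v = −a·t_r + √((a·t_r)² + 2a·d) = −4.340 + √(18.836 + 279.00) = 12.9179 m/s.
12.9179 m/s ÷ 0.44704 = 28.897 mph.

Maximum speed ≈ 28.9 mph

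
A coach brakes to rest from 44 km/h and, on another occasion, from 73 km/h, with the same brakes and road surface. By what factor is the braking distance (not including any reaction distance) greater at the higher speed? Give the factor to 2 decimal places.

Factor ≈ 2.75

Braking distance d = v²/(2a), so with a fixed, d ∝ v².
Factor = (73/44)² = 1.6591² = 2.7526.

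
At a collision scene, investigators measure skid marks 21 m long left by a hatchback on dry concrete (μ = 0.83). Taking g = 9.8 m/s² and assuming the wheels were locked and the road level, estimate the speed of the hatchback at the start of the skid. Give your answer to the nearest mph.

Initial speed ≈ 41 mph

Deceleration a = μg = 0.83 × 9.8 = 8.134 m/s².
v = √(2a·d) = √(2 × 8.134 × 21) = √341.628 = 18.4832 m/s.
= 18.4832 ÷ 0.44704 = 41.346 mph.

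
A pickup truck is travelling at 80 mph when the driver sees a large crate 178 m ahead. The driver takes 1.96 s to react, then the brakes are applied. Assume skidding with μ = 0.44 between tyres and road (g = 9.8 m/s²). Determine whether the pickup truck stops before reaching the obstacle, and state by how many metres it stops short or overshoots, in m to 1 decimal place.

No — it overshoots by 40.4 m

80 mph × 0.44704 = 35.7632 m/s.
a = μg = 0.44 × 9.8 = 4.312 m/s².
Reaction distance = 35.7632 × 1.96 = 70.096 m.
Braking distance = v²/(2a) = 1279.006 / 8.624 = 148.308 m.
Total stopping distance = 70.096 + 148.308 = 218.404 m, vs 178 m available — it cannot stop in time and overshoots by 218.404 − 178 = 40.404 m.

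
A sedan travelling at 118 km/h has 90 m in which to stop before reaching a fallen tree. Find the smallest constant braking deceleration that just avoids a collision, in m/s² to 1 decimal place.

118 km/h ÷ 3.6 = 32.7778 m/s.
v² = 2a·d ⇒ a = v²/(2d) = 32.7778² / (2 × 90.000) = 1074.384 / 180.000 = 5.9688 m/s².

Required deceleration ≈ 6.0 m/s²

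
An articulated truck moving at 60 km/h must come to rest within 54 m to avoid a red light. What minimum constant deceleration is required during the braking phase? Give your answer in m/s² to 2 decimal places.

60 km/h ÷ 3.6 = 16.6667 m/s.
v² = 2a·d ⇒ a = v²/(2d) = 16.6667² / (2 × 54.000) = 277.779 / 108.000 = 2.5720 m/s².

Required deceleration ≈ 2.57 m/s²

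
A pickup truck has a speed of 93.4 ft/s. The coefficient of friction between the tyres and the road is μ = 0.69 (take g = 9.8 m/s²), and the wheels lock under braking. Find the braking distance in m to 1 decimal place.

Braking distance ≈ 59.9 m

93.4 ft/s × 0.3048 = 28.4683 m/s.
a = μg = 0.69 × 9.8 = 6.762 m/s².
Braking distance = v²/(2a) = 28.4683² / (2 × 6.762) = 810.444 / 13.524 = 59.926 m.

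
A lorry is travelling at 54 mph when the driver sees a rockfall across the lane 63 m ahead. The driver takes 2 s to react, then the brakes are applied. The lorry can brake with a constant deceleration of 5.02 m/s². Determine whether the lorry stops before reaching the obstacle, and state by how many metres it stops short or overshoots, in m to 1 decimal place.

54 mph × 0.44704 = 24.1402 m/s.
Reaction distance = 24.1402 × 2 = 48.280 m.
Braking distance = v²/(2a) = 582.749 / 10.040 = 58.043 m.
Total stopping distance = 48.280 + 58.043 = 106.323 m, vs 63 m available — it cannot stop in time and overshoots by 106.323 − 63 = 43.323 m.

No — it overshoots by 43.3 m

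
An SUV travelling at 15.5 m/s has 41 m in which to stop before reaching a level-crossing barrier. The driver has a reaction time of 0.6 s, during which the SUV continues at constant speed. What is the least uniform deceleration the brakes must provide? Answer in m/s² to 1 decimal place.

Distance covered during reaction = 15.5000 × 0.6 = 9.300 m.
Distance available for braking: 41 − 9.300 = 31.700 m.
v² = 2a·d ⇒ a = v²/(2d) = 15.5000² / (2 × 31.700) = 240.250 / 63.400 = 3.7894 m/s².

Required deceleration ≈ 3.8 m/s²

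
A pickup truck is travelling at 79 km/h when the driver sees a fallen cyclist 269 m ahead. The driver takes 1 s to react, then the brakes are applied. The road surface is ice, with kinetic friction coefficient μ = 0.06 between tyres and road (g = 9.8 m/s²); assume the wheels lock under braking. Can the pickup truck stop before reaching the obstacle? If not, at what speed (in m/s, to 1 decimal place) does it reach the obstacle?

79 km/h ÷ 3.6 = 21.9444 m/s.
a = μg = 0.06 × 9.8 = 0.588 m/s².
Reaction distance = 21.9444 × 1 = 21.944 m.
Braking distance needed to stop: v²/(2a) = 481.557 / 1.176 = 409.487 m, so total needed = 21.944 + 409.487 = 431.431 m > 269 m — it cannot stop.
Distance remaining when braking begins: 269 − 21.944 = 247.056 m.
v² = v₀² − 2a·d = 481.557 − 2 × 0.588 × 247.056 = 191.019 m²/s².
v = √191.019 = 13.821 m/s.

No — it strikes the obstacle at 13.8 m/s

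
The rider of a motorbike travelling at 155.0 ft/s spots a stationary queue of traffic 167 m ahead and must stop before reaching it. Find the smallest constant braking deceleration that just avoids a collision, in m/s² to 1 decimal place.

155 ft/s × 0.3048 = 47.2440 m/s.
v² = 2a·d ⇒ a = v²/(2d) = 47.2440² / (2 × 167.000) = 2231.996 / 334.000 = 6.6826 m/s².

Required deceleration ≈ 6.7 m/s²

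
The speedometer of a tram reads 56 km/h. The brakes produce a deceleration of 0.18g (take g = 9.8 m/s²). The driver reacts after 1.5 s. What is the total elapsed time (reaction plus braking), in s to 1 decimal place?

Total time ≈ 10.3 s

56 km/h ÷ 3.6 = 15.5556 m/s.
a = 0.18 × 9.8 = 1.764 m/s².
Braking time = v/a = 15.5556 / 1.764 = 8.818 s.
Total = 1.5 + 8.818 = 10.318 s.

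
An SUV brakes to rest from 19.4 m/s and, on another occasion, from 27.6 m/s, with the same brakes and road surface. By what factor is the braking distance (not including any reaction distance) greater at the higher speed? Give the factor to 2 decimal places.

Braking distance d = v²/(2a), so with a fixed, d ∝ v².
Factor = (27.6/19.4)² = 1.4227² = 2.0241.

Factor ≈ 2.02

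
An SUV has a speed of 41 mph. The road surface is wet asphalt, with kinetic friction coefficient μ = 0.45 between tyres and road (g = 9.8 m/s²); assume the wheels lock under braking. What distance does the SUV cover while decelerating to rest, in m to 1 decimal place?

41 mph × 0.44704 = 18.3286 m/s.
a = μg = 0.45 × 9.8 = 4.410 m/s².
Braking distance = v²/(2a) = 18.3286² / (2 × 4.410) = 335.938 / 8.820 = 38.088 m.

Braking distance ≈ 38.1 m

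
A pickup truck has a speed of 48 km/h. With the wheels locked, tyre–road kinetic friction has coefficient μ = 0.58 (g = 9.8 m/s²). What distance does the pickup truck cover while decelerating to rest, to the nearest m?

Braking distance ≈ 16 m

48 km/h ÷ 3.6 = 13.3333 m/s.
a = μg = 0.58 × 9.8 = 5.684 m/s².
Braking distance = v²/(2a) = 13.3333² / (2 × 5.684) = 177.777 / 11.368 = 15.638 m.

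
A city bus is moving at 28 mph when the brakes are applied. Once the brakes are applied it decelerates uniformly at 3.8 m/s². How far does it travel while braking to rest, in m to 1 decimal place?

28 mph × 0.44704 = 12.5171 m/s.
Braking distance = v²/(2a) = 12.5171² / (2 × 3.800) = 156.678 / 7.600 = 20.616 m.

Braking distance ≈ 20.6 m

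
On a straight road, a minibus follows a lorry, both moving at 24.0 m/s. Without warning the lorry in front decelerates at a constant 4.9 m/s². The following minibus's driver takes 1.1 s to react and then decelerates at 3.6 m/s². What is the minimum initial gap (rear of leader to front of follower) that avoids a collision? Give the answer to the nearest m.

Leader travels v²/(2a_L) = 576.000 / 9.800 = 58.776 m before stopping.
Follower covers v·t_r = 24.0000 × 1.1 = 26.400 m while reacting, then v²/(2a_F) = 576.000 / 7.200 = 80.000 m while braking, for a total of 26.400 + 80.000 = 106.400 m.
Since a_F ≤ a_L and the follower starts braking later, the follower is never slower than the leader, so the closest approach is when both have stopped.
Minimum gap = 106.400 − 58.776 = 47.624 m.

Minimum gap ≈ 48 m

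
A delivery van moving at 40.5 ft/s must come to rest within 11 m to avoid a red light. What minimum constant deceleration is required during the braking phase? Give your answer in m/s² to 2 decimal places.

Required deceleration ≈ 6.93 m/s²

40.5 ft/s × 0.3048 = 12.3444 m/s.
v² = 2a·d ⇒ a = v²/(2d) = 12.3444² / (2 × 11.000) = 152.384 / 22.000 = 6.9265 m/s².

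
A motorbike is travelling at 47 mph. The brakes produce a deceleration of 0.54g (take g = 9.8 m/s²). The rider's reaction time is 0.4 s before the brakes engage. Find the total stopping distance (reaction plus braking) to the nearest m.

47 mph × 0.44704 = 21.0109 m/s.
a = 0.54 × 9.8 = 5.292 m/s².
Reaction distance = v·t_r = 21.0109 × 0.4 = 8.404 m.
Braking distance = v²/(2a) = 21.0109² / (2 × 5.292) = 441.458 / 10.584 = 41.710 m.
Total = 8.404 + 41.710 = 50.114 m.

Total stopping distance ≈ 50 m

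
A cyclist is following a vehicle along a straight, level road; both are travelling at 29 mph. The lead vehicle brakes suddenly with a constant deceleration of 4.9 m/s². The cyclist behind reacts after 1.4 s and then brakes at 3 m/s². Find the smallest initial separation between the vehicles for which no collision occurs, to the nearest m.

29 mph × 0.44704 = 12.9642 m/s.
Leader travels v²/(2a_L) = 168.070 / 9.800 = 17.150 m before stopping.
Follower covers v·t_r = 12.9642 × 1.4 = 18.150 m while reacting, then v²/(2a_F) = 168.070 / 6.000 = 28.012 m while braking, for a total of 18.150 + 28.012 = 46.162 m.
Since a_F ≤ a_L and the follower starts braking later, the follower is never slower than the leader, so the closest approach is when both have stopped.
Minimum gap = 46.162 − 17.150 = 29.012 m.

Minimum gap ≈ 29 m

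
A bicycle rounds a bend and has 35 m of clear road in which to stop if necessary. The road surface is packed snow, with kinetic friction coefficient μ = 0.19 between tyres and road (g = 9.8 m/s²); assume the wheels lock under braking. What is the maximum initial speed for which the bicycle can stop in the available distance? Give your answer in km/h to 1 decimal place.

a = μg = 0.19 × 9.8 = 1.862 m/s².
v²/(2a) = d ⇒ v = √(2 × 1.862 × 35) = √130.34 = 11.4167 m/s.
11.4167 m/s × 3.6 = 41.100 km/h.

Maximum speed ≈ 41.1 km/h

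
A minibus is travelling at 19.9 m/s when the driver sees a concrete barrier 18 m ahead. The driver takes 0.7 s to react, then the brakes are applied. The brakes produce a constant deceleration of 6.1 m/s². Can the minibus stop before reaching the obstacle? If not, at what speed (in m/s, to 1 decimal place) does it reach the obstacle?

Reaction distance = 19.9000 × 0.7 = 13.930 m.
Braking distance needed to stop: v²/(2a) = 396.010 / 12.200 = 32.460 m, so total needed = 13.930 + 32.460 = 46.390 m > 18 m — it cannot stop.
Distance remaining when braking begins: 18 − 13.930 = 4.070 m.
v² = v₀² − 2a·d = 396.010 − 2 × 6.100 × 4.070 = 346.356 m²/s².
v = √346.356 = 18.611 m/s.

No — it strikes the obstacle at 18.6 m/s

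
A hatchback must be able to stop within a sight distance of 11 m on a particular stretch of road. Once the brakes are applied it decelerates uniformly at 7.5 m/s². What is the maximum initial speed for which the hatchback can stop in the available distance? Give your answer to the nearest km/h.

v²/(2a) = d ⇒ v = √(2 × 7.500 × 11) = √165.00 = 12.8452 m/s.
12.8452 m/s × 3.6 = 46.243 km/h.

Maximum speed ≈ 46 km/h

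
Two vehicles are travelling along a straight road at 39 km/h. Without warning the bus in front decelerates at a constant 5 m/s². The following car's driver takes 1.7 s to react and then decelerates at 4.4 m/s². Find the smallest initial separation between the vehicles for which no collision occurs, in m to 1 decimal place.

Minimum gap ≈ 20.0 m

39 km/h ÷ 3.6 = 10.8333 m/s.
Leader travels v²/(2a_L) = 117.360 / 10.000 = 11.736 m before stopping.
Follower covers v·t_r = 10.8333 × 1.7 = 18.417 m while reacting, then v²/(2a_F) = 117.360 / 8.800 = 13.336 m while braking, for a total of 18.417 + 13.336 = 31.753 m.
Since a_F ≤ a_L and the follower starts braking later, the follower is never slower than the leader, so the closest approach is when both have stopped.
Minimum gap = 31.753 − 11.736 = 20.017 m.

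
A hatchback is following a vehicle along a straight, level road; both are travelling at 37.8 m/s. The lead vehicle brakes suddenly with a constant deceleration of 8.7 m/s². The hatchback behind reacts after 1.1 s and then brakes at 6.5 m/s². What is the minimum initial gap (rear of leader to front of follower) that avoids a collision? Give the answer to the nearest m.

Minimum gap ≈ 69 m

Leader travels v²/(2a_L) = 1428.840 / 17.400 = 82.117 m before stopping.
Follower covers v·t_r = 37.8000 × 1.1 = 41.580 m while reacting, then v²/(2a_F) = 1428.840 / 13.000 = 109.911 m while braking, for a total of 41.580 + 109.911 = 151.491 m.
Since a_F ≤ a_L and the follower starts braking later, the follower is never slower than the leader, so the closest approach is when both have stopped.
Minimum gap = 151.491 − 82.117 = 69.374 m.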